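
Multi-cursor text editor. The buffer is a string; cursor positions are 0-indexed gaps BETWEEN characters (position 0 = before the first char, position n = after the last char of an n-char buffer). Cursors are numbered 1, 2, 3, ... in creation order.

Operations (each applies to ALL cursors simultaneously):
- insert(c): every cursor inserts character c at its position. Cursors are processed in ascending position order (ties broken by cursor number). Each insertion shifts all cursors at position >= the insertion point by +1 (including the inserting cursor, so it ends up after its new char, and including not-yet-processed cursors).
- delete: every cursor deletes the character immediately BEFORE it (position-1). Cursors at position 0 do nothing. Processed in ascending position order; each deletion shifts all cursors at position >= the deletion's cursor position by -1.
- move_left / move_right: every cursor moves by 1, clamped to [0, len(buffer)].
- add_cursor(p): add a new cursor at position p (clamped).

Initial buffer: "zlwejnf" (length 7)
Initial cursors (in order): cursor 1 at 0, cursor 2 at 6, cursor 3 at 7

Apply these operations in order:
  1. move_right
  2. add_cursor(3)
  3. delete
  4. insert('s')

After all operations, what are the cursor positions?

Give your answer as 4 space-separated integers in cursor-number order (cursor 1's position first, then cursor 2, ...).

Answer: 1 7 7 3

Derivation:
After op 1 (move_right): buffer="zlwejnf" (len 7), cursors c1@1 c2@7 c3@7, authorship .......
After op 2 (add_cursor(3)): buffer="zlwejnf" (len 7), cursors c1@1 c4@3 c2@7 c3@7, authorship .......
After op 3 (delete): buffer="lej" (len 3), cursors c1@0 c4@1 c2@3 c3@3, authorship ...
After op 4 (insert('s')): buffer="slsejss" (len 7), cursors c1@1 c4@3 c2@7 c3@7, authorship 1.4..23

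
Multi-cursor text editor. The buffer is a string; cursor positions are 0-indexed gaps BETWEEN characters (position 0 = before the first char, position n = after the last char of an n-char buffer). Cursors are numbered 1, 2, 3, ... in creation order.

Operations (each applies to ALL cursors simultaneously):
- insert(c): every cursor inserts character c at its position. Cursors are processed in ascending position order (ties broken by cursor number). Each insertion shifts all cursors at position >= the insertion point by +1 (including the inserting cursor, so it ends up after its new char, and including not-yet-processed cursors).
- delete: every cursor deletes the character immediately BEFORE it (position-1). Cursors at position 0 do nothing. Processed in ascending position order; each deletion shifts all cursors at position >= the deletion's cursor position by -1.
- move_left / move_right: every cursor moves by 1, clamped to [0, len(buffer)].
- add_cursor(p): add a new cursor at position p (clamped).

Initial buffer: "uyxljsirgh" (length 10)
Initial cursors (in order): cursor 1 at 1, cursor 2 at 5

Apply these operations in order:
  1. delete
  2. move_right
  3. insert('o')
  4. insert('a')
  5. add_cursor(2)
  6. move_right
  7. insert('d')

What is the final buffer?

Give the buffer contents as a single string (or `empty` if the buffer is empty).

Answer: yoadxdlsoaidrgh

Derivation:
After op 1 (delete): buffer="yxlsirgh" (len 8), cursors c1@0 c2@3, authorship ........
After op 2 (move_right): buffer="yxlsirgh" (len 8), cursors c1@1 c2@4, authorship ........
After op 3 (insert('o')): buffer="yoxlsoirgh" (len 10), cursors c1@2 c2@6, authorship .1...2....
After op 4 (insert('a')): buffer="yoaxlsoairgh" (len 12), cursors c1@3 c2@8, authorship .11...22....
After op 5 (add_cursor(2)): buffer="yoaxlsoairgh" (len 12), cursors c3@2 c1@3 c2@8, authorship .11...22....
After op 6 (move_right): buffer="yoaxlsoairgh" (len 12), cursors c3@3 c1@4 c2@9, authorship .11...22....
After op 7 (insert('d')): buffer="yoadxdlsoaidrgh" (len 15), cursors c3@4 c1@6 c2@12, authorship .113.1..22.2...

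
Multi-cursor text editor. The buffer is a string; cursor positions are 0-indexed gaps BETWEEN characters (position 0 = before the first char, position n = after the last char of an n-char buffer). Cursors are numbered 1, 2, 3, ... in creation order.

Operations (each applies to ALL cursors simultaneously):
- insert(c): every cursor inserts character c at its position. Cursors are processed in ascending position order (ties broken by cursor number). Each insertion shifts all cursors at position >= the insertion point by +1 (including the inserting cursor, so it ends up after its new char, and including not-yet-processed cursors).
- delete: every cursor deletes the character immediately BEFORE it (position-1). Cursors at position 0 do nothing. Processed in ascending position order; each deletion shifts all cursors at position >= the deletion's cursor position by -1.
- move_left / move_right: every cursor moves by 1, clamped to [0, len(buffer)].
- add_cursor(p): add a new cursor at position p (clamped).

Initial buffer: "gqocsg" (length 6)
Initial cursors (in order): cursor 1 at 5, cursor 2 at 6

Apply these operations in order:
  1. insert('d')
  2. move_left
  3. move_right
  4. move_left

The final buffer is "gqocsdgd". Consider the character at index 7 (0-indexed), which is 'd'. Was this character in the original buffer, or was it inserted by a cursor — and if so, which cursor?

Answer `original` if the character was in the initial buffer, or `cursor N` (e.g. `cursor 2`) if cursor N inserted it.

Answer: cursor 2

Derivation:
After op 1 (insert('d')): buffer="gqocsdgd" (len 8), cursors c1@6 c2@8, authorship .....1.2
After op 2 (move_left): buffer="gqocsdgd" (len 8), cursors c1@5 c2@7, authorship .....1.2
After op 3 (move_right): buffer="gqocsdgd" (len 8), cursors c1@6 c2@8, authorship .....1.2
After op 4 (move_left): buffer="gqocsdgd" (len 8), cursors c1@5 c2@7, authorship .....1.2
Authorship (.=original, N=cursor N): . . . . . 1 . 2
Index 7: author = 2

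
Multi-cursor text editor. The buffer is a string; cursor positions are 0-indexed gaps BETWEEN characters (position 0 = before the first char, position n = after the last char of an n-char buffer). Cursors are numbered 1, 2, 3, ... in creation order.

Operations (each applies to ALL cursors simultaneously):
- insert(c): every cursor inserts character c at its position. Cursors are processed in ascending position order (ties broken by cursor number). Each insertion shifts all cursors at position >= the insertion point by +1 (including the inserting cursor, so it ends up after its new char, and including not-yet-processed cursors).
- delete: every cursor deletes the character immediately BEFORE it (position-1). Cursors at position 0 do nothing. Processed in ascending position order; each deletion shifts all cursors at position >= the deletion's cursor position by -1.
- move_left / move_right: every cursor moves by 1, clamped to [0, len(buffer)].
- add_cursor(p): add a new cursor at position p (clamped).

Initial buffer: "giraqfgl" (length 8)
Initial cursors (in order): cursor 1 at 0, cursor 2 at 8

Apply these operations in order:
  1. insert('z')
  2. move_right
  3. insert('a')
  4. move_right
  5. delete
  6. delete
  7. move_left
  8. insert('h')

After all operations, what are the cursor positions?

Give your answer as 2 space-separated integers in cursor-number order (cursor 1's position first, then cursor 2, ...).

After op 1 (insert('z')): buffer="zgiraqfglz" (len 10), cursors c1@1 c2@10, authorship 1........2
After op 2 (move_right): buffer="zgiraqfglz" (len 10), cursors c1@2 c2@10, authorship 1........2
After op 3 (insert('a')): buffer="zgairaqfglza" (len 12), cursors c1@3 c2@12, authorship 1.1.......22
After op 4 (move_right): buffer="zgairaqfglza" (len 12), cursors c1@4 c2@12, authorship 1.1.......22
After op 5 (delete): buffer="zgaraqfglz" (len 10), cursors c1@3 c2@10, authorship 1.1......2
After op 6 (delete): buffer="zgraqfgl" (len 8), cursors c1@2 c2@8, authorship 1.......
After op 7 (move_left): buffer="zgraqfgl" (len 8), cursors c1@1 c2@7, authorship 1.......
After op 8 (insert('h')): buffer="zhgraqfghl" (len 10), cursors c1@2 c2@9, authorship 11......2.

Answer: 2 9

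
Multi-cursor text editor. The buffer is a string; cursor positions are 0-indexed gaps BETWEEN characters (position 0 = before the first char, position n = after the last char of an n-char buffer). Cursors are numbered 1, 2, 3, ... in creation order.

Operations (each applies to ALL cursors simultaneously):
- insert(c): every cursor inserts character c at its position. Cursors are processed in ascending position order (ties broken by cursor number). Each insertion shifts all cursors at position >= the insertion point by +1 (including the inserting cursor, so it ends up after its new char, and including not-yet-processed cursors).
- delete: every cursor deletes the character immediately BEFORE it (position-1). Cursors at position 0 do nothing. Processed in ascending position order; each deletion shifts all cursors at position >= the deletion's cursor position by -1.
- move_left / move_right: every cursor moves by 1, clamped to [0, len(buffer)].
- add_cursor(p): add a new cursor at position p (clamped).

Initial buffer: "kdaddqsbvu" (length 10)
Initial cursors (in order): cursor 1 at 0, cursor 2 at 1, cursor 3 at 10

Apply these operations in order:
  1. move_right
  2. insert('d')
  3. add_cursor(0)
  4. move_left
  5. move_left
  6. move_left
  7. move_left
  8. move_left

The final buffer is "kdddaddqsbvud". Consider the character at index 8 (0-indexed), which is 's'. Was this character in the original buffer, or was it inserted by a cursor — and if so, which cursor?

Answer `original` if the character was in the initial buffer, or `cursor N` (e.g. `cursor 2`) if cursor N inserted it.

After op 1 (move_right): buffer="kdaddqsbvu" (len 10), cursors c1@1 c2@2 c3@10, authorship ..........
After op 2 (insert('d')): buffer="kdddaddqsbvud" (len 13), cursors c1@2 c2@4 c3@13, authorship .1.2........3
After op 3 (add_cursor(0)): buffer="kdddaddqsbvud" (len 13), cursors c4@0 c1@2 c2@4 c3@13, authorship .1.2........3
After op 4 (move_left): buffer="kdddaddqsbvud" (len 13), cursors c4@0 c1@1 c2@3 c3@12, authorship .1.2........3
After op 5 (move_left): buffer="kdddaddqsbvud" (len 13), cursors c1@0 c4@0 c2@2 c3@11, authorship .1.2........3
After op 6 (move_left): buffer="kdddaddqsbvud" (len 13), cursors c1@0 c4@0 c2@1 c3@10, authorship .1.2........3
After op 7 (move_left): buffer="kdddaddqsbvud" (len 13), cursors c1@0 c2@0 c4@0 c3@9, authorship .1.2........3
After op 8 (move_left): buffer="kdddaddqsbvud" (len 13), cursors c1@0 c2@0 c4@0 c3@8, authorship .1.2........3
Authorship (.=original, N=cursor N): . 1 . 2 . . . . . . . . 3
Index 8: author = original

Answer: original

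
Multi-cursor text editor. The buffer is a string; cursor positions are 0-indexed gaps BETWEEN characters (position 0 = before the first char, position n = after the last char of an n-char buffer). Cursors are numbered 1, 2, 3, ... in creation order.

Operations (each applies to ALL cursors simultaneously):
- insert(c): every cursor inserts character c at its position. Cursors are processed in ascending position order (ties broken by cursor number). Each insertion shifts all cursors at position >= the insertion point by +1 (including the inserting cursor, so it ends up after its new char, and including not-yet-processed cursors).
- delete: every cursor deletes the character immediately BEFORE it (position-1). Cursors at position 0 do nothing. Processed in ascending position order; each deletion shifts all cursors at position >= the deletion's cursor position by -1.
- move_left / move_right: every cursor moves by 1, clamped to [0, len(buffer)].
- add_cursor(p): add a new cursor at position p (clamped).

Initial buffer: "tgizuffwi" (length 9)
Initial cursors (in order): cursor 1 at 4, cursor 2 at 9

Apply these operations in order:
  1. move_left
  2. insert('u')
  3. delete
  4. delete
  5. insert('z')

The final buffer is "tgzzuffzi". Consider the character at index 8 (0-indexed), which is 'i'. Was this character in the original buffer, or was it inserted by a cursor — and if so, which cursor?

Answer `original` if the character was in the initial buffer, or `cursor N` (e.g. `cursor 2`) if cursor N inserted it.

After op 1 (move_left): buffer="tgizuffwi" (len 9), cursors c1@3 c2@8, authorship .........
After op 2 (insert('u')): buffer="tgiuzuffwui" (len 11), cursors c1@4 c2@10, authorship ...1.....2.
After op 3 (delete): buffer="tgizuffwi" (len 9), cursors c1@3 c2@8, authorship .........
After op 4 (delete): buffer="tgzuffi" (len 7), cursors c1@2 c2@6, authorship .......
After op 5 (insert('z')): buffer="tgzzuffzi" (len 9), cursors c1@3 c2@8, authorship ..1....2.
Authorship (.=original, N=cursor N): . . 1 . . . . 2 .
Index 8: author = original

Answer: original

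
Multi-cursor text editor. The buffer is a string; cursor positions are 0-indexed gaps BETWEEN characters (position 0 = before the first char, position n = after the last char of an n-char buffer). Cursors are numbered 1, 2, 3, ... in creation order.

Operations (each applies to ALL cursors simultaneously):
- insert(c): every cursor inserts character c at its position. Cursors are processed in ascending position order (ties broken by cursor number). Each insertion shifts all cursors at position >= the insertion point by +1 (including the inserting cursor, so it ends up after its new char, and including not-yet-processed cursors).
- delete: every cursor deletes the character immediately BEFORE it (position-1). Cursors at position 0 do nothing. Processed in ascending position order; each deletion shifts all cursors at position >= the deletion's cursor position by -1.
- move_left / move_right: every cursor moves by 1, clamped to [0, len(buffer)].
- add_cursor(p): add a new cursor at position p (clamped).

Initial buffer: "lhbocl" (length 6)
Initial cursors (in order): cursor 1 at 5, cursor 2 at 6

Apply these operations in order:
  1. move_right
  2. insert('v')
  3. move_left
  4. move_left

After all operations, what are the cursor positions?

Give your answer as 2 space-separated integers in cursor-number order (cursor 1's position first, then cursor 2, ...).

After op 1 (move_right): buffer="lhbocl" (len 6), cursors c1@6 c2@6, authorship ......
After op 2 (insert('v')): buffer="lhboclvv" (len 8), cursors c1@8 c2@8, authorship ......12
After op 3 (move_left): buffer="lhboclvv" (len 8), cursors c1@7 c2@7, authorship ......12
After op 4 (move_left): buffer="lhboclvv" (len 8), cursors c1@6 c2@6, authorship ......12

Answer: 6 6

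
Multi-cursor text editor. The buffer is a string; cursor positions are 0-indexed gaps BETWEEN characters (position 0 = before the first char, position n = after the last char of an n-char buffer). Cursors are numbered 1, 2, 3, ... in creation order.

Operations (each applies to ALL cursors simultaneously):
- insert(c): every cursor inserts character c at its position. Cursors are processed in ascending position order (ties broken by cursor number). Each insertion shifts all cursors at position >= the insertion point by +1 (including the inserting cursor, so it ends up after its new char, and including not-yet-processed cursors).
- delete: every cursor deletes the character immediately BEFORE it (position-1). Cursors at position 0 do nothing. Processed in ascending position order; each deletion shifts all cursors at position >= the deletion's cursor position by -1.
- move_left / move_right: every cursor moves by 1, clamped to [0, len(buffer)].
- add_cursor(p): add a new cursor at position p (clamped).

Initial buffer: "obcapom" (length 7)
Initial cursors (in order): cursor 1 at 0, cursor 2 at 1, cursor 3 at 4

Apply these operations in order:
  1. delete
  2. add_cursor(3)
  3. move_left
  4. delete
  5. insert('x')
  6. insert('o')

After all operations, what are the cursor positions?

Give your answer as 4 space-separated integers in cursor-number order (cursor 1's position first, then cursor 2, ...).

After op 1 (delete): buffer="bcpom" (len 5), cursors c1@0 c2@0 c3@2, authorship .....
After op 2 (add_cursor(3)): buffer="bcpom" (len 5), cursors c1@0 c2@0 c3@2 c4@3, authorship .....
After op 3 (move_left): buffer="bcpom" (len 5), cursors c1@0 c2@0 c3@1 c4@2, authorship .....
After op 4 (delete): buffer="pom" (len 3), cursors c1@0 c2@0 c3@0 c4@0, authorship ...
After op 5 (insert('x')): buffer="xxxxpom" (len 7), cursors c1@4 c2@4 c3@4 c4@4, authorship 1234...
After op 6 (insert('o')): buffer="xxxxoooopom" (len 11), cursors c1@8 c2@8 c3@8 c4@8, authorship 12341234...

Answer: 8 8 8 8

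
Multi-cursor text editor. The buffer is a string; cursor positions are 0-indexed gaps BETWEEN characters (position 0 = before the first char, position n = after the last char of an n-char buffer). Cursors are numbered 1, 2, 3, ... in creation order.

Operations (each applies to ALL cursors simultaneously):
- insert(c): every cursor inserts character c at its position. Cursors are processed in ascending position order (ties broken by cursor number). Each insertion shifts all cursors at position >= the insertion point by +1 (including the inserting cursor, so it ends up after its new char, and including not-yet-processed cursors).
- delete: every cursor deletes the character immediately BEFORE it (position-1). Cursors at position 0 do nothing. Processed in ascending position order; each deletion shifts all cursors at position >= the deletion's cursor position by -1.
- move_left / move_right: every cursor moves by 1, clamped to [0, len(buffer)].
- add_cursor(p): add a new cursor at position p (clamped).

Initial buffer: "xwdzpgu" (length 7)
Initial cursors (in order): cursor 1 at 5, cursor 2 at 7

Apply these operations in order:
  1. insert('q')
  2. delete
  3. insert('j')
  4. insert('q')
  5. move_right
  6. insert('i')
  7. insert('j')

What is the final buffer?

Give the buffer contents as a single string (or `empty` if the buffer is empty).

Answer: xwdzpjqgijujqij

Derivation:
After op 1 (insert('q')): buffer="xwdzpqguq" (len 9), cursors c1@6 c2@9, authorship .....1..2
After op 2 (delete): buffer="xwdzpgu" (len 7), cursors c1@5 c2@7, authorship .......
After op 3 (insert('j')): buffer="xwdzpjguj" (len 9), cursors c1@6 c2@9, authorship .....1..2
After op 4 (insert('q')): buffer="xwdzpjqgujq" (len 11), cursors c1@7 c2@11, authorship .....11..22
After op 5 (move_right): buffer="xwdzpjqgujq" (len 11), cursors c1@8 c2@11, authorship .....11..22
After op 6 (insert('i')): buffer="xwdzpjqgiujqi" (len 13), cursors c1@9 c2@13, authorship .....11.1.222
After op 7 (insert('j')): buffer="xwdzpjqgijujqij" (len 15), cursors c1@10 c2@15, authorship .....11.11.2222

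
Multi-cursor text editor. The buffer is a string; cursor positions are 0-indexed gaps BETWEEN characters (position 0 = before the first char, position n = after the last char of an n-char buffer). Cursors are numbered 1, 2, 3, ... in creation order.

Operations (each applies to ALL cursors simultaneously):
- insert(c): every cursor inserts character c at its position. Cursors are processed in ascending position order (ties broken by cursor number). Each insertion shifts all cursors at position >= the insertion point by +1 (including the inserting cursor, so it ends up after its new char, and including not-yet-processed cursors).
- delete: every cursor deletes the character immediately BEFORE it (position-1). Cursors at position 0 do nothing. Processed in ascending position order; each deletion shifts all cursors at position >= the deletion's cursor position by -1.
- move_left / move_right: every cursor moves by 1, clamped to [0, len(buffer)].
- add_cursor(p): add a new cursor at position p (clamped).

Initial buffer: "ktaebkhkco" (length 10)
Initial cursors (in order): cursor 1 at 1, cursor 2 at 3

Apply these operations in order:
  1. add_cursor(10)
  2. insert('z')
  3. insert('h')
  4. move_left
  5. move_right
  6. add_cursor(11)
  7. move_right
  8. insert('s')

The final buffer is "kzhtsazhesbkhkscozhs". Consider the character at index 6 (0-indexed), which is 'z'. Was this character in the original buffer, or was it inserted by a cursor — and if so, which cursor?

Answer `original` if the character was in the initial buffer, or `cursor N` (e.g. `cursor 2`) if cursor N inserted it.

Answer: cursor 2

Derivation:
After op 1 (add_cursor(10)): buffer="ktaebkhkco" (len 10), cursors c1@1 c2@3 c3@10, authorship ..........
After op 2 (insert('z')): buffer="kztazebkhkcoz" (len 13), cursors c1@2 c2@5 c3@13, authorship .1..2.......3
After op 3 (insert('h')): buffer="kzhtazhebkhkcozh" (len 16), cursors c1@3 c2@7 c3@16, authorship .11..22.......33
After op 4 (move_left): buffer="kzhtazhebkhkcozh" (len 16), cursors c1@2 c2@6 c3@15, authorship .11..22.......33
After op 5 (move_right): buffer="kzhtazhebkhkcozh" (len 16), cursors c1@3 c2@7 c3@16, authorship .11..22.......33
After op 6 (add_cursor(11)): buffer="kzhtazhebkhkcozh" (len 16), cursors c1@3 c2@7 c4@11 c3@16, authorship .11..22.......33
After op 7 (move_right): buffer="kzhtazhebkhkcozh" (len 16), cursors c1@4 c2@8 c4@12 c3@16, authorship .11..22.......33
After op 8 (insert('s')): buffer="kzhtsazhesbkhkscozhs" (len 20), cursors c1@5 c2@10 c4@15 c3@20, authorship .11.1.22.2....4..333
Authorship (.=original, N=cursor N): . 1 1 . 1 . 2 2 . 2 . . . . 4 . . 3 3 3
Index 6: author = 2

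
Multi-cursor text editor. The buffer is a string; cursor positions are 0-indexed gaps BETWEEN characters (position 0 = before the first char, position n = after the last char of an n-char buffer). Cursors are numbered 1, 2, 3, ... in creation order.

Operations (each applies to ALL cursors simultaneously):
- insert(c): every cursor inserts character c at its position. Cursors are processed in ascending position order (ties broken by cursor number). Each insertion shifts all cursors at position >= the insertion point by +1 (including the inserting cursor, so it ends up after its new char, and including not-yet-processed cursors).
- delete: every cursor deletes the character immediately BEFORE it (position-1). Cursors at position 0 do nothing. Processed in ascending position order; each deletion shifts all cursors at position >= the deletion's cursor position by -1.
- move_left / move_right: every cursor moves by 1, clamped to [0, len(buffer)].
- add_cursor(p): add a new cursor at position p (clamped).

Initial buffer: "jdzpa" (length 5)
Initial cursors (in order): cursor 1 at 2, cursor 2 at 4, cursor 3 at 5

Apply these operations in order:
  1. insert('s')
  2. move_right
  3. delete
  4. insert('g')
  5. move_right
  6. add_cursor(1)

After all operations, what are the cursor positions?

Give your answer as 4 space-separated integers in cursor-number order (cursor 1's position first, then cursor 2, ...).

After op 1 (insert('s')): buffer="jdszpsas" (len 8), cursors c1@3 c2@6 c3@8, authorship ..1..2.3
After op 2 (move_right): buffer="jdszpsas" (len 8), cursors c1@4 c2@7 c3@8, authorship ..1..2.3
After op 3 (delete): buffer="jdsps" (len 5), cursors c1@3 c2@5 c3@5, authorship ..1.2
After op 4 (insert('g')): buffer="jdsgpsgg" (len 8), cursors c1@4 c2@8 c3@8, authorship ..11.223
After op 5 (move_right): buffer="jdsgpsgg" (len 8), cursors c1@5 c2@8 c3@8, authorship ..11.223
After op 6 (add_cursor(1)): buffer="jdsgpsgg" (len 8), cursors c4@1 c1@5 c2@8 c3@8, authorship ..11.223

Answer: 5 8 8 1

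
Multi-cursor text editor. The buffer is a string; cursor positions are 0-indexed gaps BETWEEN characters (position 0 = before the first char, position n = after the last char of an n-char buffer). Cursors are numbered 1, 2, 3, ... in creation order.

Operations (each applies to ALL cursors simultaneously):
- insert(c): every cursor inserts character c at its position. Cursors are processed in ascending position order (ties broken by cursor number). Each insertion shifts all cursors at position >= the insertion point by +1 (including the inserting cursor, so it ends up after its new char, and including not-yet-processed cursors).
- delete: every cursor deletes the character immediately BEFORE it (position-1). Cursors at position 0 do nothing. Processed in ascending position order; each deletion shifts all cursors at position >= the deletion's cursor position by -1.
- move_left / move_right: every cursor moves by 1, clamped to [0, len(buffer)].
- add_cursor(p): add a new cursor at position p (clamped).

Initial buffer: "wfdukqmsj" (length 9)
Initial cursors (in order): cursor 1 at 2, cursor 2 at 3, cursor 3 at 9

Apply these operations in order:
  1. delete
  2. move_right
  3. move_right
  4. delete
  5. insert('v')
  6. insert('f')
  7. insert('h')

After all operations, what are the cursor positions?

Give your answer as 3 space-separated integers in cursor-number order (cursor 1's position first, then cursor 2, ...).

After op 1 (delete): buffer="wukqms" (len 6), cursors c1@1 c2@1 c3@6, authorship ......
After op 2 (move_right): buffer="wukqms" (len 6), cursors c1@2 c2@2 c3@6, authorship ......
After op 3 (move_right): buffer="wukqms" (len 6), cursors c1@3 c2@3 c3@6, authorship ......
After op 4 (delete): buffer="wqm" (len 3), cursors c1@1 c2@1 c3@3, authorship ...
After op 5 (insert('v')): buffer="wvvqmv" (len 6), cursors c1@3 c2@3 c3@6, authorship .12..3
After op 6 (insert('f')): buffer="wvvffqmvf" (len 9), cursors c1@5 c2@5 c3@9, authorship .1212..33
After op 7 (insert('h')): buffer="wvvffhhqmvfh" (len 12), cursors c1@7 c2@7 c3@12, authorship .121212..333

Answer: 7 7 12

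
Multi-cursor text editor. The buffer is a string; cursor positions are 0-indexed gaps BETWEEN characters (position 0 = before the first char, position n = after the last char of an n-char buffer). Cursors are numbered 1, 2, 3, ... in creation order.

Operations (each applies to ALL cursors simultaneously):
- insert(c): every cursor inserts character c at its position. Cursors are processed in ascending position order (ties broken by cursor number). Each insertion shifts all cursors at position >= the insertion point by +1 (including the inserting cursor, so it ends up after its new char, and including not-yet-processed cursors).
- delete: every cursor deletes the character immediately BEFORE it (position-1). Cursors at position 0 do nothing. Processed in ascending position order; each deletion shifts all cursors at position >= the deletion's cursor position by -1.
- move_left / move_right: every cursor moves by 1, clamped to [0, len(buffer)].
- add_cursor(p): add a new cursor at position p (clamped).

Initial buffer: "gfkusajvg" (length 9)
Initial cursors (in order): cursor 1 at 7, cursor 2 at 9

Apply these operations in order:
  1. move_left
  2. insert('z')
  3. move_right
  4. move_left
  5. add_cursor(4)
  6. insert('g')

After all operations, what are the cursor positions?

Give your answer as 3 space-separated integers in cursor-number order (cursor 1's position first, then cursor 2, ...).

After op 1 (move_left): buffer="gfkusajvg" (len 9), cursors c1@6 c2@8, authorship .........
After op 2 (insert('z')): buffer="gfkusazjvzg" (len 11), cursors c1@7 c2@10, authorship ......1..2.
After op 3 (move_right): buffer="gfkusazjvzg" (len 11), cursors c1@8 c2@11, authorship ......1..2.
After op 4 (move_left): buffer="gfkusazjvzg" (len 11), cursors c1@7 c2@10, authorship ......1..2.
After op 5 (add_cursor(4)): buffer="gfkusazjvzg" (len 11), cursors c3@4 c1@7 c2@10, authorship ......1..2.
After op 6 (insert('g')): buffer="gfkugsazgjvzgg" (len 14), cursors c3@5 c1@9 c2@13, authorship ....3..11..22.

Answer: 9 13 5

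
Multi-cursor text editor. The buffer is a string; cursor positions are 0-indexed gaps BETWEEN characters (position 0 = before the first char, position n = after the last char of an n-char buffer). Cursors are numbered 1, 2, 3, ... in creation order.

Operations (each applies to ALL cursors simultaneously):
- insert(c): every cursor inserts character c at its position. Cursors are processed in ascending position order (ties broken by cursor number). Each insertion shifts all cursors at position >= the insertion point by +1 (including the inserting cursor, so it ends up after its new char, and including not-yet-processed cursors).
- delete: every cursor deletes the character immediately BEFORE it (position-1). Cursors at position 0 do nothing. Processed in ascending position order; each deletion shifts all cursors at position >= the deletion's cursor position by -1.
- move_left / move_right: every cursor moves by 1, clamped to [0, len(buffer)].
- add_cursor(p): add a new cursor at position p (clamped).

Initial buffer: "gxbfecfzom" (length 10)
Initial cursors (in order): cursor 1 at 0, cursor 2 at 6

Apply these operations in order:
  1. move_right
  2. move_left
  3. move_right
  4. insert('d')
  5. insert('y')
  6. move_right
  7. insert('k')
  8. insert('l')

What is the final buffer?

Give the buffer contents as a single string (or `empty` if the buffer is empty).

After op 1 (move_right): buffer="gxbfecfzom" (len 10), cursors c1@1 c2@7, authorship ..........
After op 2 (move_left): buffer="gxbfecfzom" (len 10), cursors c1@0 c2@6, authorship ..........
After op 3 (move_right): buffer="gxbfecfzom" (len 10), cursors c1@1 c2@7, authorship ..........
After op 4 (insert('d')): buffer="gdxbfecfdzom" (len 12), cursors c1@2 c2@9, authorship .1......2...
After op 5 (insert('y')): buffer="gdyxbfecfdyzom" (len 14), cursors c1@3 c2@11, authorship .11......22...
After op 6 (move_right): buffer="gdyxbfecfdyzom" (len 14), cursors c1@4 c2@12, authorship .11......22...
After op 7 (insert('k')): buffer="gdyxkbfecfdyzkom" (len 16), cursors c1@5 c2@14, authorship .11.1.....22.2..
After op 8 (insert('l')): buffer="gdyxklbfecfdyzklom" (len 18), cursors c1@6 c2@16, authorship .11.11.....22.22..

Answer: gdyxklbfecfdyzklom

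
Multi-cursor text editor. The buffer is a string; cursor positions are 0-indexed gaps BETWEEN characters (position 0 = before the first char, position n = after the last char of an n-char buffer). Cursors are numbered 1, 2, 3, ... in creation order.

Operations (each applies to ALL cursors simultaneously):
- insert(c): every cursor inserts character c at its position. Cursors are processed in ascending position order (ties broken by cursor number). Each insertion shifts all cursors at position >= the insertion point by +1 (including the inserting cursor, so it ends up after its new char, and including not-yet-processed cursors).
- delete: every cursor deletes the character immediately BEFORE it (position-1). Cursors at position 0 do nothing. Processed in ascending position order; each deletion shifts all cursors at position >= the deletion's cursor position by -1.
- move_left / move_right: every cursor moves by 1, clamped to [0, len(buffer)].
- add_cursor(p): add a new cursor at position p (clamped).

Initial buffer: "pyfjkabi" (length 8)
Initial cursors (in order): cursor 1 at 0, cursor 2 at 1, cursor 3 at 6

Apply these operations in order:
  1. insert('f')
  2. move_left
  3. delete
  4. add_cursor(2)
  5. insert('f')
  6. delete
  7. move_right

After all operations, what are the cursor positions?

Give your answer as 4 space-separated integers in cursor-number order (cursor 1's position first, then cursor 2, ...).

Answer: 1 2 7 3

Derivation:
After op 1 (insert('f')): buffer="fpfyfjkafbi" (len 11), cursors c1@1 c2@3 c3@9, authorship 1.2.....3..
After op 2 (move_left): buffer="fpfyfjkafbi" (len 11), cursors c1@0 c2@2 c3@8, authorship 1.2.....3..
After op 3 (delete): buffer="ffyfjkfbi" (len 9), cursors c1@0 c2@1 c3@6, authorship 12....3..
After op 4 (add_cursor(2)): buffer="ffyfjkfbi" (len 9), cursors c1@0 c2@1 c4@2 c3@6, authorship 12....3..
After op 5 (insert('f')): buffer="fffffyfjkffbi" (len 13), cursors c1@1 c2@3 c4@5 c3@10, authorship 11224....33..
After op 6 (delete): buffer="ffyfjkfbi" (len 9), cursors c1@0 c2@1 c4@2 c3@6, authorship 12....3..
After op 7 (move_right): buffer="ffyfjkfbi" (len 9), cursors c1@1 c2@2 c4@3 c3@7, authorship 12....3..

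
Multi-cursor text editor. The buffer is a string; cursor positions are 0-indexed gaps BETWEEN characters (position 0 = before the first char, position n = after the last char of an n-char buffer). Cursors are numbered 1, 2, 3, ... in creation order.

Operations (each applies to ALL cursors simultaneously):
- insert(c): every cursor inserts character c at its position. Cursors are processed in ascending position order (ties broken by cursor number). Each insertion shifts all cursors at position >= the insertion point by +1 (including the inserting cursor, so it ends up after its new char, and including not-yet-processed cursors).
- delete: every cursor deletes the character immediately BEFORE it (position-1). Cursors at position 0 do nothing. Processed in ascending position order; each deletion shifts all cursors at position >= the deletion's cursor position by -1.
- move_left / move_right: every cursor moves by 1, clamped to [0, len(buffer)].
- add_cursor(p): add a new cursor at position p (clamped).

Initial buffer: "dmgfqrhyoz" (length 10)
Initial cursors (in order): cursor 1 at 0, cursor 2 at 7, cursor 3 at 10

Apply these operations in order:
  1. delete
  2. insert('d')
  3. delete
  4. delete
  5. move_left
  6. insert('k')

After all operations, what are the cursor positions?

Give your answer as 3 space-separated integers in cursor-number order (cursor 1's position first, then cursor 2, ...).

After op 1 (delete): buffer="dmgfqryo" (len 8), cursors c1@0 c2@6 c3@8, authorship ........
After op 2 (insert('d')): buffer="ddmgfqrdyod" (len 11), cursors c1@1 c2@8 c3@11, authorship 1......2..3
After op 3 (delete): buffer="dmgfqryo" (len 8), cursors c1@0 c2@6 c3@8, authorship ........
After op 4 (delete): buffer="dmgfqy" (len 6), cursors c1@0 c2@5 c3@6, authorship ......
After op 5 (move_left): buffer="dmgfqy" (len 6), cursors c1@0 c2@4 c3@5, authorship ......
After op 6 (insert('k')): buffer="kdmgfkqky" (len 9), cursors c1@1 c2@6 c3@8, authorship 1....2.3.

Answer: 1 6 8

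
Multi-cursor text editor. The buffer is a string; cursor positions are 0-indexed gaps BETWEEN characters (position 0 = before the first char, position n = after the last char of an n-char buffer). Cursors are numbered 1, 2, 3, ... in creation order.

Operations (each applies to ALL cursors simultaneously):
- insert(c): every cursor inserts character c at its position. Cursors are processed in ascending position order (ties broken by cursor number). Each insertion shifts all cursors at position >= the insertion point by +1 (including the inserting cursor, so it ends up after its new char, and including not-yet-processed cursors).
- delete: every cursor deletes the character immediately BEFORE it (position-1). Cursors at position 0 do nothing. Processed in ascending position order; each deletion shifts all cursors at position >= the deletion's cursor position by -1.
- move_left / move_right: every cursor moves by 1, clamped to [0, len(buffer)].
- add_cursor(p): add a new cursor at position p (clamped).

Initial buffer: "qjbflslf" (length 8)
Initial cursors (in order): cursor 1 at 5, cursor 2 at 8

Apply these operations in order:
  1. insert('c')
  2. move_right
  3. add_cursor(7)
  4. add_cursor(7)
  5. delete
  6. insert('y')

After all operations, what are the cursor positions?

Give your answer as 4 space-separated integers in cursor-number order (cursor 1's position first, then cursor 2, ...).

Answer: 7 10 7 7

Derivation:
After op 1 (insert('c')): buffer="qjbflcslfc" (len 10), cursors c1@6 c2@10, authorship .....1...2
After op 2 (move_right): buffer="qjbflcslfc" (len 10), cursors c1@7 c2@10, authorship .....1...2
After op 3 (add_cursor(7)): buffer="qjbflcslfc" (len 10), cursors c1@7 c3@7 c2@10, authorship .....1...2
After op 4 (add_cursor(7)): buffer="qjbflcslfc" (len 10), cursors c1@7 c3@7 c4@7 c2@10, authorship .....1...2
After op 5 (delete): buffer="qjbflf" (len 6), cursors c1@4 c3@4 c4@4 c2@6, authorship ......
After op 6 (insert('y')): buffer="qjbfyyylfy" (len 10), cursors c1@7 c3@7 c4@7 c2@10, authorship ....134..2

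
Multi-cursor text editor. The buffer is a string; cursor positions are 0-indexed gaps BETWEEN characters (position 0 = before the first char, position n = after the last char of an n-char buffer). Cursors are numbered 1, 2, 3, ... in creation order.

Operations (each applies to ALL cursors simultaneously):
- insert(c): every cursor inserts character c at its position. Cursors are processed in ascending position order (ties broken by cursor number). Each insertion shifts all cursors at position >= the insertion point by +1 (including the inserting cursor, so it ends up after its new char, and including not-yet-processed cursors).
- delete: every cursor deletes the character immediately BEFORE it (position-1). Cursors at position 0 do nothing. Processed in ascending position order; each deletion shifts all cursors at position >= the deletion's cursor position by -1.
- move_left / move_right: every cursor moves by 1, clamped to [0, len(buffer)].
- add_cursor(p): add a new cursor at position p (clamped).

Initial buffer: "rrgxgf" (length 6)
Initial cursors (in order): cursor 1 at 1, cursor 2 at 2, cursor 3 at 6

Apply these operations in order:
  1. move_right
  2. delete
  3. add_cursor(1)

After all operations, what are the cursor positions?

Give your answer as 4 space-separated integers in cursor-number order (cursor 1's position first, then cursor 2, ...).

Answer: 1 1 3 1

Derivation:
After op 1 (move_right): buffer="rrgxgf" (len 6), cursors c1@2 c2@3 c3@6, authorship ......
After op 2 (delete): buffer="rxg" (len 3), cursors c1@1 c2@1 c3@3, authorship ...
After op 3 (add_cursor(1)): buffer="rxg" (len 3), cursors c1@1 c2@1 c4@1 c3@3, authorship ...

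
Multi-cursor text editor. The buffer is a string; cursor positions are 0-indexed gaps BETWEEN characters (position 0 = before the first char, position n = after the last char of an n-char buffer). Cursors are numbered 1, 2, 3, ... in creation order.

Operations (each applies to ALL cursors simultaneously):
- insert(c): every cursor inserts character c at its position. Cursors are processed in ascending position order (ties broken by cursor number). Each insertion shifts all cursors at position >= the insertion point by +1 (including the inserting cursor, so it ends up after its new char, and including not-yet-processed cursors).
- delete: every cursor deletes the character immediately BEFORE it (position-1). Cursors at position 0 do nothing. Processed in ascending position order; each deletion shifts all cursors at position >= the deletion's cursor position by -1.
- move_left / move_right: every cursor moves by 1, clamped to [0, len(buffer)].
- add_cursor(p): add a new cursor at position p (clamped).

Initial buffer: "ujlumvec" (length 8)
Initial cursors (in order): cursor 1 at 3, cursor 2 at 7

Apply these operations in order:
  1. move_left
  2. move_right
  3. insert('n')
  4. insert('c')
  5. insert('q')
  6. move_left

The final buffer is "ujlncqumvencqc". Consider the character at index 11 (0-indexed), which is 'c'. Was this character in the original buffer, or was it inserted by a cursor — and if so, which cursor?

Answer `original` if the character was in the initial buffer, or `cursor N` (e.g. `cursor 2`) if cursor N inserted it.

Answer: cursor 2

Derivation:
After op 1 (move_left): buffer="ujlumvec" (len 8), cursors c1@2 c2@6, authorship ........
After op 2 (move_right): buffer="ujlumvec" (len 8), cursors c1@3 c2@7, authorship ........
After op 3 (insert('n')): buffer="ujlnumvenc" (len 10), cursors c1@4 c2@9, authorship ...1....2.
After op 4 (insert('c')): buffer="ujlncumvencc" (len 12), cursors c1@5 c2@11, authorship ...11....22.
After op 5 (insert('q')): buffer="ujlncqumvencqc" (len 14), cursors c1@6 c2@13, authorship ...111....222.
After op 6 (move_left): buffer="ujlncqumvencqc" (len 14), cursors c1@5 c2@12, authorship ...111....222.
Authorship (.=original, N=cursor N): . . . 1 1 1 . . . . 2 2 2 .
Index 11: author = 2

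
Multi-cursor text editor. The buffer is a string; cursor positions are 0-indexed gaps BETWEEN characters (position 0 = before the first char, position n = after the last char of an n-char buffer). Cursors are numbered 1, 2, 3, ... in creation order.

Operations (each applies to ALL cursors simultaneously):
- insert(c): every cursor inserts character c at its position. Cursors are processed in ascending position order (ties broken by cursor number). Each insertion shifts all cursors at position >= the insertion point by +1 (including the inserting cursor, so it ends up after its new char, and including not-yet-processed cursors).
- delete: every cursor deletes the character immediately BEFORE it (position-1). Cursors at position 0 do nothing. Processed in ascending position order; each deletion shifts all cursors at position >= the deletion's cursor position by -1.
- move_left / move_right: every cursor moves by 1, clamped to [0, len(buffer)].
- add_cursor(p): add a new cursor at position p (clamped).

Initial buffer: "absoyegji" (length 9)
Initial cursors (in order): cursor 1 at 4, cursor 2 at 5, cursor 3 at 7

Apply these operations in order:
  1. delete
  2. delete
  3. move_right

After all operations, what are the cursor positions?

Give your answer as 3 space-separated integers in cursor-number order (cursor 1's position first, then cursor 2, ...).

Answer: 2 2 2

Derivation:
After op 1 (delete): buffer="abseji" (len 6), cursors c1@3 c2@3 c3@4, authorship ......
After op 2 (delete): buffer="aji" (len 3), cursors c1@1 c2@1 c3@1, authorship ...
After op 3 (move_right): buffer="aji" (len 3), cursors c1@2 c2@2 c3@2, authorship ...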